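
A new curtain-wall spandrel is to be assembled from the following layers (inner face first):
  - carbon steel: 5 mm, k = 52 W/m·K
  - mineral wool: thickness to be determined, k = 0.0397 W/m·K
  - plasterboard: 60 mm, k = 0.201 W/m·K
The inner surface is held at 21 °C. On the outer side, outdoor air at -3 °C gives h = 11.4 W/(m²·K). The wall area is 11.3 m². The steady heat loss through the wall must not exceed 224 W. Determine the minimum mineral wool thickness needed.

Using the resistance-network approach (series):
R_carbon steel = L/(kA) = 0.005/(52×11.3) = 8.509×10^-6 K/W
R_plasterboard = L/(kA) = 0.06/(0.201×11.3) = 0.02642 K/W
R_outer film = 1/(h_o·A) = 1/(11.4×11.3) = 0.007763 K/W
Sum of the known resistances R_other = 0.03419 K/W
Required total resistance R_tot = ΔT/Q_allow = 24/224 = 0.1071 K/W
R_mineral wool = R_tot − R_other = 0.07295 K/W
L = R·k·A = 0.07295×0.0397×11.3

L ≈ 32.7 mm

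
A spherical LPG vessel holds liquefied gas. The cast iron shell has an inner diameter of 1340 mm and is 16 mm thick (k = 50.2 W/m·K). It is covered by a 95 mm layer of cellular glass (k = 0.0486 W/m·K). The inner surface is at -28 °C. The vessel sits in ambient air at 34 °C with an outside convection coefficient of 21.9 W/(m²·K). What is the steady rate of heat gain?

Q ≈ 209 W

Spherical conduction: R = (1/r_in − 1/r_out)/(4πk) per layer; series-sum.
R_cast iron shell = (1/0.67 − 1/0.686)/(4π×50.2) = 5.518×10^-5 K/W
R_cellular glass = (1/0.686 − 1/0.781)/(4π×0.0486) = 0.2903 K/W
R_outer film = 1/(h·4πr_o²) = 1/(21.9×4π×0.781²) = 0.005957 K/W
R_total = 0.2963 K/W
Q = ΔT/R_total = 62/0.2963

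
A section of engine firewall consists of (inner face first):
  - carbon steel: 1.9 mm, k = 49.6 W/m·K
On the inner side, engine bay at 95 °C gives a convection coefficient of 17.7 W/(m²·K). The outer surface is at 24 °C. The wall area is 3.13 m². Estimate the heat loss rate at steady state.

Q ≈ 3930 W

Thermal resistances in series:
R_inner film = 1/(h_i·A) = 1/(17.7×3.13) = 0.01805 K/W
R_carbon steel = L/(kA) = 0.0019/(49.6×3.13) = 1.224×10^-5 K/W
R_total = 0.01806 K/W
Q = ΔT / R_total = 71 / 0.01806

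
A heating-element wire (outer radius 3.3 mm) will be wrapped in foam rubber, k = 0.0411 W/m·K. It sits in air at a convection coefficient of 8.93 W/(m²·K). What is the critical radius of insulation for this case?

For a cylinder r_cr = k/h = 0.0411/8.93
r_cr = 4.6 mm; since the bare radius (3.3 mm) is below r_cr, adding a thin layer of insulation will *increase* heat loss.

r_cr ≈ 4.6 mm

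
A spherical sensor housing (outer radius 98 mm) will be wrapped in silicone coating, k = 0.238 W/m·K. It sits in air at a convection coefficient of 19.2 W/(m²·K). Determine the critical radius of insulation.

r_cr ≈ 24.8 mm

For a sphere r_cr = 2k/h = 2×0.238/19.2
r_cr = 24.8 mm; since the bare radius (98 mm) is above r_cr, any added insulation will reduce heat loss.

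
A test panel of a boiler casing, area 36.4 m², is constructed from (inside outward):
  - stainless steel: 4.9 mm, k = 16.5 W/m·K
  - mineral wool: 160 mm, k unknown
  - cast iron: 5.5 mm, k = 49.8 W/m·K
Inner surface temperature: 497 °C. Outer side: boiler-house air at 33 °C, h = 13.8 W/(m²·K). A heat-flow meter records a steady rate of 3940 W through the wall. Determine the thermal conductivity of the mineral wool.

Model the wall as resistances in series:
R_stainless steel = L/(kA) = 0.0049/(16.5×36.4) = 8.159×10^-6 K/W
R_cast iron = L/(kA) = 0.0055/(49.8×36.4) = 3.034×10^-6 K/W
R_outer film = 1/(h_o·A) = 1/(13.8×36.4) = 0.001991 K/W
Sum of known resistances R_other = 0.002002 K/W
Total R = ΔT/Q = 464/3940 = 0.1178 K/W
R_mineral wool = R_total − R_other = 0.1158 K/W
k = L/(R·A) = 0.16/(0.1158×36.4)

k ≈ 0.038 W/(m·K)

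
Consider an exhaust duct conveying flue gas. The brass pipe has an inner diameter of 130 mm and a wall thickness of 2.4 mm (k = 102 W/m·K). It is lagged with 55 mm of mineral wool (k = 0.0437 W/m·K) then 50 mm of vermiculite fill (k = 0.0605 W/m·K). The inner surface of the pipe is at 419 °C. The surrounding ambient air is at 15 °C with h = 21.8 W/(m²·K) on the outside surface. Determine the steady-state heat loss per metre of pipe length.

q′ ≈ 130 W/m

For a radial system each layer contributes R = ln(r_out/r_in)/(2πkL); films add R = 1/(hA).
R_brass pipe wall = ln(67.4/65)/(2π×102×1) = 5.657×10^-5 K/W
R_mineral wool = ln(122.4/67.4)/(2π×0.0437×1) = 2.173 K/W
R_vermiculite fill = ln(172.4/122.4)/(2π×0.0605×1) = 0.9011 K/W
R_outer film = 1/(h_o·2πr_oL) = 1/(21.8×2π×0.1724×1) = 0.04235 K/W
R_total = 3.116 K/W
Q = ΔT/R_total = 404/3.116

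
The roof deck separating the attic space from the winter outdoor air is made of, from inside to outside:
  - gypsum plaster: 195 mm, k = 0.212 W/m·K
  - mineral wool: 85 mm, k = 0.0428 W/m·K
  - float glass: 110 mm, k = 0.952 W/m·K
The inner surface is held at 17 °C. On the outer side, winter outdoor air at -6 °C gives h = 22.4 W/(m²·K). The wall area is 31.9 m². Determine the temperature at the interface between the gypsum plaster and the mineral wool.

Thermal resistances in series:
R_gypsum plaster = L/(kA) = 0.195/(0.212×31.9) = 0.02883 K/W
R_mineral wool = L/(kA) = 0.085/(0.0428×31.9) = 0.06226 K/W
R_float glass = L/(kA) = 0.11/(0.952×31.9) = 0.003622 K/W
R_outer film = 1/(h_o·A) = 1/(22.4×31.9) = 0.001399 K/W
R_total = 0.09611 K/W;  Q = ΔT/R_total = 23/0.09611 = 239.3 W
T_interface = T_inner − Q·ΣR(inner→interface) = 17 − 239×0.02883

T ≈ 10.1 °C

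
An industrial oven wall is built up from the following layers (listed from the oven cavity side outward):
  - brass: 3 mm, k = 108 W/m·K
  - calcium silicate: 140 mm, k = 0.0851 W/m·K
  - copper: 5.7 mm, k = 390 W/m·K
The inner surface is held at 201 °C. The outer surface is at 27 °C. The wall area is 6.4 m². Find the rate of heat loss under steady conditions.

Thermal resistances in series:
R_brass = L/(kA) = 0.003/(108×6.4) = 4.34×10^-6 K/W
R_calcium silicate = L/(kA) = 0.14/(0.0851×6.4) = 0.2571 K/W
R_copper = L/(kA) = 0.0057/(390×6.4) = 2.284×10^-6 K/W
R_total = 0.2571 K/W
Q = ΔT / R_total = 174 / 0.2571

Q ≈ 677 W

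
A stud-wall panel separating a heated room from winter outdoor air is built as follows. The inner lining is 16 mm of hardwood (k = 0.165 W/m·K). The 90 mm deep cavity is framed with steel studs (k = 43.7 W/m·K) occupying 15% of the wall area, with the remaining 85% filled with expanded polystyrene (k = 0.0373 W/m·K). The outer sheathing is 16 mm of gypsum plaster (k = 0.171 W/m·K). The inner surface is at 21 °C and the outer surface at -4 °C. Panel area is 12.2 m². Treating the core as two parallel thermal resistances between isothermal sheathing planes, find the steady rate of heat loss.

Q ≈ 1490 W

Sheathing layers in series; stud and cavity paths in parallel between them.
R_inner = 0.016/(0.165×12.2) = 0.007948 K/W
R_stud  = 0.09/(43.7×0.15×12.2) = 0.001125 K/W
R_cav   = 0.09/(0.0373×0.85×12.2) = 0.2327 K/W
1/R_core = 1/R_stud + 1/R_cav → R_core = 0.00112 K/W
R_outer = 0.016/(0.171×12.2) = 0.007669 K/W
R_total = 0.01674 K/W
Q = ΔT/R_total = 25/0.01674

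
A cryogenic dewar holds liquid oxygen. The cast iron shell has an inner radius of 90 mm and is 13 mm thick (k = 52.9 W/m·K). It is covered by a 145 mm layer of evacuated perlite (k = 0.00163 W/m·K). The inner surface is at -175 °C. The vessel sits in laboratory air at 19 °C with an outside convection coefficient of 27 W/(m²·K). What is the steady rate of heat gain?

Q ≈ 0.7 W

Radial (spherical) resistances in series:
R_cast iron shell = (1/0.09 − 1/0.103)/(4π×52.9) = 0.00211 K/W
R_evacuated perlite = (1/0.103 − 1/0.248)/(4π×0.00163) = 277.1 K/W
R_outer film = 1/(h·4πr_o²) = 1/(27×4π×0.248²) = 0.04792 K/W
R_total = 277.2 K/W
Q = ΔT/R_total = 194/277.2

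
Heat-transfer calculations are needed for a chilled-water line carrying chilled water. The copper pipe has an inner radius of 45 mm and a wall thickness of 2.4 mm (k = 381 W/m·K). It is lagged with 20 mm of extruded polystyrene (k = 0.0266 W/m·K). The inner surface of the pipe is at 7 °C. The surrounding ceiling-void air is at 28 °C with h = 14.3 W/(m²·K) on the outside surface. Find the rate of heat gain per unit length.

q′ ≈ 9.25 W/m

For a radial system each layer contributes R = ln(r_out/r_in)/(2πkL); films add R = 1/(hA).
R_copper pipe wall = ln(47.4/45)/(2π×381×1) = 2.171×10^-5 K/W
R_extruded polystyrene = ln(67.4/47.4)/(2π×0.0266×1) = 2.106 K/W
R_outer film = 1/(h_o·2πr_oL) = 1/(14.3×2π×0.0674×1) = 0.1651 K/W
R_total = 2.271 K/W
Q = ΔT/R_total = 21/2.271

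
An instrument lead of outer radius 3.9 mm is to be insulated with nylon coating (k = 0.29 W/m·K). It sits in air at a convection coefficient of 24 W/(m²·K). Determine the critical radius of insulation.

r_cr ≈ 12.1 mm

For a cylinder r_cr = k/h = 0.29/24
r_cr = 12.1 mm; since the bare radius (3.9 mm) is below r_cr, adding a thin layer of insulation will *increase* heat loss.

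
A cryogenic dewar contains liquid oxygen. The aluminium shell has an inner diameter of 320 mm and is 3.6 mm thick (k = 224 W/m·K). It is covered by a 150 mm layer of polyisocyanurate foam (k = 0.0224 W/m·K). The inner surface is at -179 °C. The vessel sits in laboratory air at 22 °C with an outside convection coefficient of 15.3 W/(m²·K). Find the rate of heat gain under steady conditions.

Q ≈ 19.3 W

Spherical conduction: R = (1/r_in − 1/r_out)/(4πk) per layer; series-sum.
R_aluminium shell = (1/0.16 − 1/0.1636)/(4π×224) = 4.886×10^-5 K/W
R_polyisocyanurate foam = (1/0.1636 − 1/0.3136)/(4π×0.0224) = 10.39 K/W
R_outer film = 1/(h·4πr_o²) = 1/(15.3×4π×0.3136²) = 0.05289 K/W
R_total = 10.44 K/W
Q = ΔT/R_total = 201/10.44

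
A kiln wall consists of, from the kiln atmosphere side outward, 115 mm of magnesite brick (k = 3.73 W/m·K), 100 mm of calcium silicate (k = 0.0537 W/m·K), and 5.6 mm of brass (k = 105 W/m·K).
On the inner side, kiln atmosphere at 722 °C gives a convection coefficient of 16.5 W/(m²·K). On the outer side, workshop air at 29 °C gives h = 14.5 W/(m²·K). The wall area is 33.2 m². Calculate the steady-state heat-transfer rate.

Q ≈ 11400 W

Treating each layer as a thermal resistance in series:
R_inner film = 1/(h_i·A) = 1/(16.5×33.2) = 0.001825 K/W
R_magnesite brick = L/(kA) = 0.115/(3.73×33.2) = 9.286×10^-4 K/W
R_calcium silicate = L/(kA) = 0.1/(0.0537×33.2) = 0.05609 K/W
R_brass = L/(kA) = 0.0056/(105×33.2) = 1.606×10^-6 K/W
R_outer film = 1/(h_o·A) = 1/(14.5×33.2) = 0.002077 K/W
R_total = 0.06092 K/W
Q = ΔT / R_total = 693 / 0.06092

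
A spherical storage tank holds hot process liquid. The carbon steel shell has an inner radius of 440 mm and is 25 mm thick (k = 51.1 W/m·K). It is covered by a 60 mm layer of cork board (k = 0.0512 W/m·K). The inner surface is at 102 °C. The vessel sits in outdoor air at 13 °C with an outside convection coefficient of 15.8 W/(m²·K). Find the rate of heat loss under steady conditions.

Radial (spherical) resistances in series:
R_carbon steel shell = (1/0.44 − 1/0.465)/(4π×51.1) = 1.903×10^-4 K/W
R_cork board = (1/0.465 − 1/0.525)/(4π×0.0512) = 0.382 K/W
R_outer film = 1/(h·4πr_o²) = 1/(15.8×4π×0.525²) = 0.01827 K/W
R_total = 0.4005 K/W
Q = ΔT/R_total = 89/0.4005

Q ≈ 222 W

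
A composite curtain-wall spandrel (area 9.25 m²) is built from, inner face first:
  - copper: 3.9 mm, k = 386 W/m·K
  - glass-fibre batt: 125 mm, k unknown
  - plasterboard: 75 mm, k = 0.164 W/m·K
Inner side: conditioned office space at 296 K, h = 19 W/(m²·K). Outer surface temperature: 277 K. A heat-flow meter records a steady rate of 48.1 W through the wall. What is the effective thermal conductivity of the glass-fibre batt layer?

k ≈ 0.0398 W/(m·K)

Model the wall as resistances in series:
R_inner film = 1/(h_i·A) = 1/(19×9.25) = 0.00569 K/W
R_copper = L/(kA) = 0.0039/(386×9.25) = 1.092×10^-6 K/W
R_plasterboard = L/(kA) = 0.075/(0.164×9.25) = 0.04944 K/W
Sum of known resistances R_other = 0.05513 K/W
Total R = ΔT/Q = 19/48.1 = 0.395 K/W
R_glass-fibre batt = R_total − R_other = 0.3399 K/W
k = L/(R·A) = 0.125/(0.3399×9.25)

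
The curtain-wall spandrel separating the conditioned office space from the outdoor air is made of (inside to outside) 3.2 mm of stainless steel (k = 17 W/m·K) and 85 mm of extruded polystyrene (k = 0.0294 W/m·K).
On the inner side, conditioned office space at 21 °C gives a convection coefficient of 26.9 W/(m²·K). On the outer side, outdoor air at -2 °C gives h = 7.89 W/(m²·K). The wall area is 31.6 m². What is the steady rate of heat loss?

Q ≈ 238 W

Model the wall as resistances in series:
R_inner film = 1/(h_i·A) = 1/(26.9×31.6) = 0.001176 K/W
R_stainless steel = L/(kA) = 0.0032/(17×31.6) = 5.957×10^-6 K/W
R_extruded polystyrene = L/(kA) = 0.085/(0.0294×31.6) = 0.09149 K/W
R_outer film = 1/(h_o·A) = 1/(7.89×31.6) = 0.004011 K/W
R_total = 0.09669 K/W
Q = ΔT / R_total = 23 / 0.09669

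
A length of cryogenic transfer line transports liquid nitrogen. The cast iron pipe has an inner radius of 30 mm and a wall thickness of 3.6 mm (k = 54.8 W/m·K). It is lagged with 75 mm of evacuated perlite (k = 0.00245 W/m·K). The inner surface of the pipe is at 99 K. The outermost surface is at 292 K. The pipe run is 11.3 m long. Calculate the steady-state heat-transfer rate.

Per-layer cylindrical resistances, series-summed:
R_cast iron pipe wall = ln(33.6/30)/(2π×54.8×11.3) = 2.913×10^-5 K/W
R_evacuated perlite = ln(108.6/33.6)/(2π×0.00245×11.3) = 6.744 K/W
R_total = 6.744 K/W
Q = ΔT/R_total = 193/6.744

Q ≈ 28.6 W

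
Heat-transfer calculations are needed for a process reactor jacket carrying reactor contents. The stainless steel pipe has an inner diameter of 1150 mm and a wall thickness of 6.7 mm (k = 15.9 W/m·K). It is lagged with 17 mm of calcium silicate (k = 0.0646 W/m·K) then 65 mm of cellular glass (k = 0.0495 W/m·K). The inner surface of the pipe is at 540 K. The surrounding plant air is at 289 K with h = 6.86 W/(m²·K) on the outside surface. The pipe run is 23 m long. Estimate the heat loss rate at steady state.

For a radial system each layer contributes R = ln(r_out/r_in)/(2πkL); films add R = 1/(hA).
R_stainless steel pipe wall = ln(581.7/575)/(2π×15.9×23) = 5.042×10^-6 K/W
R_calcium silicate = ln(598.7/581.7)/(2π×0.0646×23) = 0.003086 K/W
R_cellular glass = ln(663.7/598.7)/(2π×0.0495×23) = 0.01441 K/W
R_outer film = 1/(h_o·2πr_oL) = 1/(6.86×2π×0.6637×23) = 0.00152 K/W
R_total = 0.01902 K/W
Q = ΔT/R_total = 251/0.01902

Q ≈ 13200 W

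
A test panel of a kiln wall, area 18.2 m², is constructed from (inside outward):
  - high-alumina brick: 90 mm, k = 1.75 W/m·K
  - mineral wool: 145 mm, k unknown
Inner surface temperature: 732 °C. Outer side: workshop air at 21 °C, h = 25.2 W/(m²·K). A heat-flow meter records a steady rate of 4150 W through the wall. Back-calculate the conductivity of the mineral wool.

k ≈ 0.0479 W/(m·K)

Using the resistance-network approach (series):
R_high-alumina brick = L/(kA) = 0.09/(1.75×18.2) = 0.002826 K/W
R_outer film = 1/(h_o·A) = 1/(25.2×18.2) = 0.00218 K/W
Sum of known resistances R_other = 0.005006 K/W
Total R = ΔT/Q = 711/4150 = 0.1713 K/W
R_mineral wool = R_total − R_other = 0.1663 K/W
k = L/(R·A) = 0.145/(0.1663×18.2)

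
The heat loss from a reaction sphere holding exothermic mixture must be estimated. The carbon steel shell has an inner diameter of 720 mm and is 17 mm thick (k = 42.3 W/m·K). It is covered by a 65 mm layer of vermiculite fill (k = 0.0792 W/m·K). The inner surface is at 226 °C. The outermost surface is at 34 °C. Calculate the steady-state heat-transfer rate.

For a spherical shell R = (1/r₁ − 1/r₂)/(4πk); film R = 1/(h·4πr²). In series:
R_carbon steel shell = (1/0.36 − 1/0.377)/(4π×42.3) = 2.356×10^-4 K/W
R_vermiculite fill = (1/0.377 − 1/0.442)/(4π×0.0792) = 0.3919 K/W
R_total = 0.3922 K/W
Q = ΔT/R_total = 192/0.3922

Q ≈ 490 W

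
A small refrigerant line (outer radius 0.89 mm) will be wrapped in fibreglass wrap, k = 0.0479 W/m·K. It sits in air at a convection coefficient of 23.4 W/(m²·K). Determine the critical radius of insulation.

r_cr ≈ 2.05 mm

For a cylinder r_cr = k/h = 0.0479/23.4
r_cr = 2.05 mm; since the bare radius (0.89 mm) is below r_cr, adding a thin layer of insulation will *increase* heat loss.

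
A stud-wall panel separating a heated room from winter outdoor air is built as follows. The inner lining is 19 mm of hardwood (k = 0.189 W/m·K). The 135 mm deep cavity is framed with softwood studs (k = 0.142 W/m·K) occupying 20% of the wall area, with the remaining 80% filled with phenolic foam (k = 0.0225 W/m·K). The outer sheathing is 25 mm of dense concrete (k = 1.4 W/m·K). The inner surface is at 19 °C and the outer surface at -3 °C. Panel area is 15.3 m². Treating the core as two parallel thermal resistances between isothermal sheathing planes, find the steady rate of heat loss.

Q ≈ 111 W

Sheathing layers in series; stud and cavity paths in parallel between them.
R_inner = 0.019/(0.189×15.3) = 0.006571 K/W
R_stud  = 0.135/(0.142×0.2×15.3) = 0.3107 K/W
R_cav   = 0.135/(0.0225×0.8×15.3) = 0.4902 K/W
1/R_core = 1/R_stud + 1/R_cav → R_core = 0.1902 K/W
R_outer = 0.025/(1.4×15.3) = 0.001167 K/W
R_total = 0.1979 K/W
Q = ΔT/R_total = 22/0.1979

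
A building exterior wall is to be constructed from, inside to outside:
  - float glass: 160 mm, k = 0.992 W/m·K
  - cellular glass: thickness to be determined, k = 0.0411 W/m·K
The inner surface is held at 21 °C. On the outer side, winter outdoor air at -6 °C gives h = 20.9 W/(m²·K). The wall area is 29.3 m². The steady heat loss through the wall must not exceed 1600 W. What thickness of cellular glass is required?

L ≈ 11.7 mm

Series thermal resistances:
R_float glass = L/(kA) = 0.16/(0.992×29.3) = 0.005505 K/W
R_outer film = 1/(h_o·A) = 1/(20.9×29.3) = 0.001633 K/W
Sum of the known resistances R_other = 0.007138 K/W
Required total resistance R_tot = ΔT/Q_allow = 27/1600 = 0.01688 K/W
R_cellular glass = R_tot − R_other = 0.009737 K/W
L = R·k·A = 0.009737×0.0411×29.3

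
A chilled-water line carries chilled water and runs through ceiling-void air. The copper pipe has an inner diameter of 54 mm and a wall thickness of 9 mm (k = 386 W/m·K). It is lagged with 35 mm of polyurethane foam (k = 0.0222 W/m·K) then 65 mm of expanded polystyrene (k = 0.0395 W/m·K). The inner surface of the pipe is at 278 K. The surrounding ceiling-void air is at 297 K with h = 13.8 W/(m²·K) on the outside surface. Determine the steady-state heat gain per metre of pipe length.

Treating each annulus and film as a series resistance:
R_copper pipe wall = ln(36/27)/(2π×386×1) = 1.186×10^-4 K/W
R_polyurethane foam = ln(71/36)/(2π×0.0222×1) = 4.869 K/W
R_expanded polystyrene = ln(136/71)/(2π×0.0395×1) = 2.619 K/W
R_outer film = 1/(h_o·2πr_oL) = 1/(13.8×2π×0.136×1) = 0.0848 K/W
R_total = 7.573 K/W
Q = ΔT/R_total = 19/7.573

q′ ≈ 2.51 W/m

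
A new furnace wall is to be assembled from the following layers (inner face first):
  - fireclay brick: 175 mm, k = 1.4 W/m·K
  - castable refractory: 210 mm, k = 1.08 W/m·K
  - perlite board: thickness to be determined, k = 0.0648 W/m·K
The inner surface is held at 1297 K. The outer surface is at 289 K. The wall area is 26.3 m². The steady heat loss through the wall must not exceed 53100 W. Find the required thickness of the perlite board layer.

Series thermal resistances:
R_fireclay brick = L/(kA) = 0.175/(1.4×26.3) = 0.004753 K/W
R_castable refractory = L/(kA) = 0.21/(1.08×26.3) = 0.007393 K/W
Sum of the known resistances R_other = 0.01215 K/W
Required total resistance R_tot = ΔT/Q_allow = 1008/53100 = 0.01898 K/W
R_perlite board = R_tot − R_other = 0.006837 K/W
L = R·k·A = 0.006837×0.0648×26.3

L ≈ 11.7 mm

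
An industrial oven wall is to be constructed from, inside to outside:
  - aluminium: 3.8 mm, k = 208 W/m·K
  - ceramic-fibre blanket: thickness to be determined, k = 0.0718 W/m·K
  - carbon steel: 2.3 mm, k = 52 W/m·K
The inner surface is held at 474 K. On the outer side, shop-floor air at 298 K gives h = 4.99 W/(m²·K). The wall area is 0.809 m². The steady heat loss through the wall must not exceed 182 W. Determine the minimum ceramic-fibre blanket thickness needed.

L ≈ 41.8 mm

Using the resistance-network approach (series):
R_aluminium = L/(kA) = 0.0038/(208×0.809) = 2.258×10^-5 K/W
R_carbon steel = L/(kA) = 0.0023/(52×0.809) = 5.467×10^-5 K/W
R_outer film = 1/(h_o·A) = 1/(4.99×0.809) = 0.2477 K/W
Sum of the known resistances R_other = 0.2478 K/W
Required total resistance R_tot = ΔT/Q_allow = 176/182 = 0.967 K/W
R_ceramic-fibre blanket = R_tot − R_other = 0.7192 K/W
L = R·k·A = 0.7192×0.0718×0.809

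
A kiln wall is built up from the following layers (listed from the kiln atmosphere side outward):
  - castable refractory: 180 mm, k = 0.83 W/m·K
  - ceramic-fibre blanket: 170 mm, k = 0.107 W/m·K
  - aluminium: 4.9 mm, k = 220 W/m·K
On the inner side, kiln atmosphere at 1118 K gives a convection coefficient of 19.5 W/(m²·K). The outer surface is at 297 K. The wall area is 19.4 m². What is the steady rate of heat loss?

Q ≈ 8580 W

Model the wall as resistances in series:
R_inner film = 1/(h_i·A) = 1/(19.5×19.4) = 0.002643 K/W
R_castable refractory = L/(kA) = 0.18/(0.83×19.4) = 0.01118 K/W
R_ceramic-fibre blanket = L/(kA) = 0.17/(0.107×19.4) = 0.0819 K/W
R_aluminium = L/(kA) = 0.0049/(220×19.4) = 1.148×10^-6 K/W
R_total = 0.09572 K/W
Q = ΔT / R_total = 821 / 0.09572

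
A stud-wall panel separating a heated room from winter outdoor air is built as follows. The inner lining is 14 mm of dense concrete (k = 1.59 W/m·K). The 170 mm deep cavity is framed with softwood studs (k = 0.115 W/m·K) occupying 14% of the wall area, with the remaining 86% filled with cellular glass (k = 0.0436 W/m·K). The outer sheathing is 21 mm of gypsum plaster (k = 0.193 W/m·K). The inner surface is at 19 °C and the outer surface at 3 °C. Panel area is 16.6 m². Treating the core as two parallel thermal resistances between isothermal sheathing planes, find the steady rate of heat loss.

Sheathing layers in series; stud and cavity paths in parallel between them.
R_inner = 0.014/(1.59×16.6) = 5.304×10^-4 K/W
R_stud  = 0.17/(0.115×0.14×16.6) = 0.6361 K/W
R_cav   = 0.17/(0.0436×0.86×16.6) = 0.2731 K/W
1/R_core = 1/R_stud + 1/R_cav → R_core = 0.1911 K/W
R_outer = 0.021/(0.193×16.6) = 0.006555 K/W
R_total = 0.1982 K/W
Q = ΔT/R_total = 16/0.1982

Q ≈ 80.7 W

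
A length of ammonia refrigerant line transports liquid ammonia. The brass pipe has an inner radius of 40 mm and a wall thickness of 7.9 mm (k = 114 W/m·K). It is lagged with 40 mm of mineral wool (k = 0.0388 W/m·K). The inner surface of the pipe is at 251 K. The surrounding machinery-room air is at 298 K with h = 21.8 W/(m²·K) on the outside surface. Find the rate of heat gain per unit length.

Radial resistances (cylindrical: R_cond = ln(r_o/r_i)/(2πkL), R_conv = 1/(h·2πrL)):
R_brass pipe wall = ln(47.9/40)/(2π×114×1) = 2.516×10^-4 K/W
R_mineral wool = ln(87.9/47.9)/(2π×0.0388×1) = 2.49 K/W
R_outer film = 1/(h_o·2πr_oL) = 1/(21.8×2π×0.0879×1) = 0.08306 K/W
R_total = 2.574 K/W
Q = ΔT/R_total = 47/2.574

q′ ≈ 18.3 W/m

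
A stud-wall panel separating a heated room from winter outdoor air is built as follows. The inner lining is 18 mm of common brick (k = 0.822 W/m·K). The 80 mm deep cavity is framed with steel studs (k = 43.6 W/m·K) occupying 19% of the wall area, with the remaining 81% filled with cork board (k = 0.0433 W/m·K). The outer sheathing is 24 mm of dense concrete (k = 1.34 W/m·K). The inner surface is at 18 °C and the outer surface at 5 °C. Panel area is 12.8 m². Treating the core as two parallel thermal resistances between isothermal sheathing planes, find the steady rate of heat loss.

Q ≈ 3370 W

Sheathing layers in series; stud and cavity paths in parallel between them.
R_inner = 0.018/(0.822×12.8) = 0.001711 K/W
R_stud  = 0.08/(43.6×0.19×12.8) = 7.545×10^-4 K/W
R_cav   = 0.08/(0.0433×0.81×12.8) = 0.1782 K/W
1/R_core = 1/R_stud + 1/R_cav → R_core = 7.513×10^-4 K/W
R_outer = 0.024/(1.34×12.8) = 0.001399 K/W
R_total = 0.003861 K/W
Q = ΔT/R_total = 13/0.003861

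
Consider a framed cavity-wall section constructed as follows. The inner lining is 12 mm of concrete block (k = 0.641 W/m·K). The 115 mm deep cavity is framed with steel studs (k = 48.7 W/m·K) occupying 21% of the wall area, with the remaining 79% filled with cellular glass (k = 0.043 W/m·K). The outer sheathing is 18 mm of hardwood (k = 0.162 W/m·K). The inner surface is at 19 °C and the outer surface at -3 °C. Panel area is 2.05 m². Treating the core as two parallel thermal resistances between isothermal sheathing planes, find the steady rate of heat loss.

Q ≈ 320 W

Sheathing layers in series; stud and cavity paths in parallel between them.
R_inner = 0.012/(0.641×2.05) = 0.009132 K/W
R_stud  = 0.115/(48.7×0.21×2.05) = 0.005485 K/W
R_cav   = 0.115/(0.043×0.79×2.05) = 1.651 K/W
1/R_core = 1/R_stud + 1/R_cav → R_core = 0.005467 K/W
R_outer = 0.018/(0.162×2.05) = 0.0542 K/W
R_total = 0.0688 K/W
Q = ΔT/R_total = 22/0.0688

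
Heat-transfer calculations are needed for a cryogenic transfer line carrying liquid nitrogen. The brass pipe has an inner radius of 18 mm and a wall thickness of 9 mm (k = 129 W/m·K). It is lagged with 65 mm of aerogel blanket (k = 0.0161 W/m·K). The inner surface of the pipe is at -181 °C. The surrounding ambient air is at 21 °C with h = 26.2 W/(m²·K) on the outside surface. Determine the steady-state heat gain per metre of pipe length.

q′ ≈ 16.6 W/m

Cylindrical conduction, so R = ln(r₂/r₁)/(2πkL) per layer, in series:
R_brass pipe wall = ln(27/18)/(2π×129×1) = 5.002×10^-4 K/W
R_aerogel blanket = ln(92/27)/(2π×0.0161×1) = 12.12 K/W
R_outer film = 1/(h_o·2πr_oL) = 1/(26.2×2π×0.092×1) = 0.06603 K/W
R_total = 12.19 K/W
Q = ΔT/R_total = 202/12.19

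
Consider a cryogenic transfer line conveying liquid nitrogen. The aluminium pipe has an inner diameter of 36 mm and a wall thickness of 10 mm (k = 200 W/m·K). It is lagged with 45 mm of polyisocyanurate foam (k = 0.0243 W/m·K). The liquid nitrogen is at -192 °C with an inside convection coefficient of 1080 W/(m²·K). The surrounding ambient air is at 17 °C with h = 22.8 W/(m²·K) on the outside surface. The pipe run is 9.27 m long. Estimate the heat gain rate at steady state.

Q ≈ 304 W

For a radial system each layer contributes R = ln(r_out/r_in)/(2πkL); films add R = 1/(hA).
R_inner film = 1/(h_i·2πr₁L) = 1/(1080×2π×0.018×9.27) = 8.832×10^-4 K/W
R_aluminium pipe wall = ln(28/18)/(2π×200×9.27) = 3.793×10^-5 K/W
R_polyisocyanurate foam = ln(73/28)/(2π×0.0243×9.27) = 0.677 K/W
R_outer film = 1/(h_o·2πr_oL) = 1/(22.8×2π×0.073×9.27) = 0.01032 K/W
R_total = 0.6883 K/W
Q = ΔT/R_total = 209/0.6883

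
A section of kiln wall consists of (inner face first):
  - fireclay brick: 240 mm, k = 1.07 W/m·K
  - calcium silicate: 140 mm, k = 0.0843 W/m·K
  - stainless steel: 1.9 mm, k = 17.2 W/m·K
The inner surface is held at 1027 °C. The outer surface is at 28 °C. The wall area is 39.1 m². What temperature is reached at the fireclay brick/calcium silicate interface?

Model the wall as resistances in series:
R_fireclay brick = L/(kA) = 0.24/(1.07×39.1) = 0.005737 K/W
R_calcium silicate = L/(kA) = 0.14/(0.0843×39.1) = 0.04247 K/W
R_stainless steel = L/(kA) = 0.0019/(17.2×39.1) = 2.825×10^-6 K/W
R_total = 0.04821 K/W;  Q = ΔT/R_total = 999/0.04821 = 20720 W
T_interface = T_inner − Q·ΣR(inner→interface) = 1027 − 20700×0.005737

T ≈ 908 °C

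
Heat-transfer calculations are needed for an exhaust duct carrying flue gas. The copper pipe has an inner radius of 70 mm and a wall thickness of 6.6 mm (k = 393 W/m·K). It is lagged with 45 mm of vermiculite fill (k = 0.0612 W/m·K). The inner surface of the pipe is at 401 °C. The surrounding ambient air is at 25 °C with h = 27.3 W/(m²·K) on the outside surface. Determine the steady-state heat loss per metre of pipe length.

Per-layer cylindrical resistances, series-summed:
R_copper pipe wall = ln(76.6/70)/(2π×393×1) = 3.649×10^-5 K/W
R_vermiculite fill = ln(121.6/76.6)/(2π×0.0612×1) = 1.202 K/W
R_outer film = 1/(h_o·2πr_oL) = 1/(27.3×2π×0.1216×1) = 0.04794 K/W
R_total = 1.25 K/W
Q = ΔT/R_total = 376/1.25

q′ ≈ 301 W/m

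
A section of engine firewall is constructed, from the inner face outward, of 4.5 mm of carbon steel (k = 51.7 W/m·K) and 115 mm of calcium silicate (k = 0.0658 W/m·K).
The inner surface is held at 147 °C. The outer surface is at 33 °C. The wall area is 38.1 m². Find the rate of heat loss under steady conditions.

Q ≈ 2490 W

Model the wall as resistances in series:
R_carbon steel = L/(kA) = 0.0045/(51.7×38.1) = 2.285×10^-6 K/W
R_calcium silicate = L/(kA) = 0.115/(0.0658×38.1) = 0.04587 K/W
R_total = 0.04587 K/W
Q = ΔT / R_total = 114 / 0.04587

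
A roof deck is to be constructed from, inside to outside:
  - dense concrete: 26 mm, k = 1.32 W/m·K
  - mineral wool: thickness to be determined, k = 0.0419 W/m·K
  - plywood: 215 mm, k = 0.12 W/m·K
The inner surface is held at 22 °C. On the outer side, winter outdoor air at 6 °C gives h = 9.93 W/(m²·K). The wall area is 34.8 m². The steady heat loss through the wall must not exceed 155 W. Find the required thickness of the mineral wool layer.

L ≈ 70.4 mm

Series thermal resistances:
R_dense concrete = L/(kA) = 0.026/(1.32×34.8) = 5.66×10^-4 K/W
R_plywood = L/(kA) = 0.215/(0.12×34.8) = 0.05148 K/W
R_outer film = 1/(h_o·A) = 1/(9.93×34.8) = 0.002894 K/W
Sum of the known resistances R_other = 0.05494 K/W
Required total resistance R_tot = ΔT/Q_allow = 16/155 = 0.1032 K/W
R_mineral wool = R_tot − R_other = 0.04828 K/W
L = R·k·A = 0.04828×0.0419×34.8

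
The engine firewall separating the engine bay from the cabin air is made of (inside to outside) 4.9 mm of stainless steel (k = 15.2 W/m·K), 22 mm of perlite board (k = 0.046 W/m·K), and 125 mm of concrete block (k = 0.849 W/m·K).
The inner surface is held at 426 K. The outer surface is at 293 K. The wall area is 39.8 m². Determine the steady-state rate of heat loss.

Q ≈ 8460 W

Treating each layer as a thermal resistance in series:
R_stainless steel = L/(kA) = 0.0049/(15.2×39.8) = 8.1×10^-6 K/W
R_perlite board = L/(kA) = 0.022/(0.046×39.8) = 0.01202 K/W
R_concrete block = L/(kA) = 0.125/(0.849×39.8) = 0.003699 K/W
R_total = 0.01572 K/W
Q = ΔT / R_total = 133 / 0.01572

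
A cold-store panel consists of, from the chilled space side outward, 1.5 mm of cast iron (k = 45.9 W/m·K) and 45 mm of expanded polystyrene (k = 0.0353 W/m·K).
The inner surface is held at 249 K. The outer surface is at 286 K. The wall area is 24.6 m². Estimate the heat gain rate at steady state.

Model the wall as resistances in series:
R_cast iron = L/(kA) = 0.0015/(45.9×24.6) = 1.328×10^-6 K/W
R_expanded polystyrene = L/(kA) = 0.045/(0.0353×24.6) = 0.05182 K/W
R_total = 0.05182 K/W
Q = ΔT / R_total = 37 / 0.05182

Q ≈ 714 W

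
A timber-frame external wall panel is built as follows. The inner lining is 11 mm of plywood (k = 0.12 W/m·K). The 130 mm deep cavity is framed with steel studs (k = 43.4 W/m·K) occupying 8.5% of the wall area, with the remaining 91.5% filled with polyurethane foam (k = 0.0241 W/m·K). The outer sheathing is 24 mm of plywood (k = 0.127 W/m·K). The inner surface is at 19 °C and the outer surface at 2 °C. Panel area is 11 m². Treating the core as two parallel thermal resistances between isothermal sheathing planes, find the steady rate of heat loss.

Sheathing layers in series; stud and cavity paths in parallel between them.
R_inner = 0.011/(0.12×11) = 0.008333 K/W
R_stud  = 0.13/(43.4×0.085×11) = 0.003204 K/W
R_cav   = 0.13/(0.0241×0.915×11) = 0.5359 K/W
1/R_core = 1/R_stud + 1/R_cav → R_core = 0.003185 K/W
R_outer = 0.024/(0.127×11) = 0.01718 K/W
R_total = 0.0287 K/W
Q = ΔT/R_total = 17/0.0287

Q ≈ 592 W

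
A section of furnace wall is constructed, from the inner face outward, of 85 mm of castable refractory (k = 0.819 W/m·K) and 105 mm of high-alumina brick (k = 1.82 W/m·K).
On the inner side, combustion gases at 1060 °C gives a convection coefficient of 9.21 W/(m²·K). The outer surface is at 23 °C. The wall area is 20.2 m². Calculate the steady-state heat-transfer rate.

Q ≈ 77600 W

Model the wall as resistances in series:
R_inner film = 1/(h_i·A) = 1/(9.21×20.2) = 0.005375 K/W
R_castable refractory = L/(kA) = 0.085/(0.819×20.2) = 0.005138 K/W
R_high-alumina brick = L/(kA) = 0.105/(1.82×20.2) = 0.002856 K/W
R_total = 0.01337 K/W
Q = ΔT / R_total = 1037 / 0.01337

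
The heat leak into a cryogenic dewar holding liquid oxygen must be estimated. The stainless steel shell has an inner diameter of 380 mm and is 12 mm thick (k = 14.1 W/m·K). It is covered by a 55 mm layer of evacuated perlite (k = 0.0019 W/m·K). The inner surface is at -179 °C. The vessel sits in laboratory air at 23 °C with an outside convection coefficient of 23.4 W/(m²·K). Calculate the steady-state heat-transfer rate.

Each spherical layer contributes R = (1/r_i − 1/r_o)/(4πk):
R_stainless steel shell = (1/0.19 − 1/0.202)/(4π×14.1) = 0.001765 K/W
R_evacuated perlite = (1/0.202 − 1/0.257)/(4π×0.0019) = 44.37 K/W
R_outer film = 1/(h·4πr_o²) = 1/(23.4×4π×0.257²) = 0.05149 K/W
R_total = 44.43 K/W
Q = ΔT/R_total = 202/44.43

Q ≈ 4.55 W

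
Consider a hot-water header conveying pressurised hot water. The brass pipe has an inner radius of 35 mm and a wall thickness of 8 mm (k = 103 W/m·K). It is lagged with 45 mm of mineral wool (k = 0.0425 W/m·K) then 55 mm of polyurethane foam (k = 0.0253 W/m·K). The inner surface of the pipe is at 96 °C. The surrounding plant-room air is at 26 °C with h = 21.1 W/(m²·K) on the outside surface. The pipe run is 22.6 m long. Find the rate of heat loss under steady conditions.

Radial resistances (cylindrical: R_cond = ln(r_o/r_i)/(2πkL), R_conv = 1/(h·2πrL)):
R_brass pipe wall = ln(43/35)/(2π×103×22.6) = 1.407×10^-5 K/W
R_mineral wool = ln(88/43)/(2π×0.0425×22.6) = 0.1187 K/W
R_polyurethane foam = ln(143/88)/(2π×0.0253×22.6) = 0.1351 K/W
R_outer film = 1/(h_o·2πr_oL) = 1/(21.1×2π×0.143×22.6) = 0.002334 K/W
R_total = 0.2562 K/W
Q = ΔT/R_total = 70/0.2562

Q ≈ 273 W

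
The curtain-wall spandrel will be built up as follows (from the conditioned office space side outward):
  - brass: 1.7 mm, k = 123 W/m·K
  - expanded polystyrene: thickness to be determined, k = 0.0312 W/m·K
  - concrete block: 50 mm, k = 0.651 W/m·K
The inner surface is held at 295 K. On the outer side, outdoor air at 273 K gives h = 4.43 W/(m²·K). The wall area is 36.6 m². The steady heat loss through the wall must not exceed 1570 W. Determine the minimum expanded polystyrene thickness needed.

Series thermal resistances:
R_brass = L/(kA) = 0.0017/(123×36.6) = 3.776×10^-7 K/W
R_concrete block = L/(kA) = 0.05/(0.651×36.6) = 0.002098 K/W
R_outer film = 1/(h_o·A) = 1/(4.43×36.6) = 0.006168 K/W
Sum of the known resistances R_other = 0.008266 K/W
Required total resistance R_tot = ΔT/Q_allow = 22/1570 = 0.01401 K/W
R_expanded polystyrene = R_tot − R_other = 0.005746 K/W
L = R·k·A = 0.005746×0.0312×36.6

L ≈ 6.56 mm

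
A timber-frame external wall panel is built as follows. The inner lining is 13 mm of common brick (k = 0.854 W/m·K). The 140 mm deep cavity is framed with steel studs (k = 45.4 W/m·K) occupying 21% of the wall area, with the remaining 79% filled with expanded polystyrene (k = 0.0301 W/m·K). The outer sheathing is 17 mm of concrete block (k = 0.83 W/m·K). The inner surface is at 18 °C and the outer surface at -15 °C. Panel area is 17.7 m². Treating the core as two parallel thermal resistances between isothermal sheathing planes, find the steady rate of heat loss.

Sheathing layers in series; stud and cavity paths in parallel between them.
R_inner = 0.013/(0.854×17.7) = 8.6×10^-4 K/W
R_stud  = 0.14/(45.4×0.21×17.7) = 8.296×10^-4 K/W
R_cav   = 0.14/(0.0301×0.79×17.7) = 0.3326 K/W
1/R_core = 1/R_stud + 1/R_cav → R_core = 8.276×10^-4 K/W
R_outer = 0.017/(0.83×17.7) = 0.001157 K/W
R_total = 0.002845 K/W
Q = ΔT/R_total = 33/0.002845

Q ≈ 11600 W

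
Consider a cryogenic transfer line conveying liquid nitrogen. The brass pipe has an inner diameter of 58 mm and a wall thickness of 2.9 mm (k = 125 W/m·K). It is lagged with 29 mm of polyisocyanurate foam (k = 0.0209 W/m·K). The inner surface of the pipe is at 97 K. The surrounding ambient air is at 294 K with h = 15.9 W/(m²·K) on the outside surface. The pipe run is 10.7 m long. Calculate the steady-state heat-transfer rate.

Cylindrical conduction, so R = ln(r₂/r₁)/(2πkL) per layer, in series:
R_brass pipe wall = ln(31.9/29)/(2π×125×10.7) = 1.134×10^-5 K/W
R_polyisocyanurate foam = ln(60.9/31.9)/(2π×0.0209×10.7) = 0.4602 K/W
R_outer film = 1/(h_o·2πr_oL) = 1/(15.9×2π×0.0609×10.7) = 0.01536 K/W
R_total = 0.4756 K/W
Q = ΔT/R_total = 197/0.4756

Q ≈ 414 W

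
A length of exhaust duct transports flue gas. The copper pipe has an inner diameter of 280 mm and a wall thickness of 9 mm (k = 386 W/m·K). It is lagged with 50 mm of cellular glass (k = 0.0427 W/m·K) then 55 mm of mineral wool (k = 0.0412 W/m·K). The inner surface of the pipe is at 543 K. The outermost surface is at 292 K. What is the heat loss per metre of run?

q′ ≈ 124 W/m

Cylindrical conduction, so R = ln(r₂/r₁)/(2πkL) per layer, in series:
R_copper pipe wall = ln(149/140)/(2π×386×1) = 2.569×10^-5 K/W
R_cellular glass = ln(199/149)/(2π×0.0427×1) = 1.079 K/W
R_mineral wool = ln(254/199)/(2π×0.0412×1) = 0.9427 K/W
R_total = 2.021 K/W
Q = ΔT/R_total = 251/2.021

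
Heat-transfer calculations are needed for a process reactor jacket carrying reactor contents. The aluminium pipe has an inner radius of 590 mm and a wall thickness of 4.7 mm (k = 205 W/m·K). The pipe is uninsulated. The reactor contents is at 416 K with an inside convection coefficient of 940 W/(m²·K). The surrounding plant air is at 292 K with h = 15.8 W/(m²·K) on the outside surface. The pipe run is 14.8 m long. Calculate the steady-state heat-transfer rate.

Q ≈ 107000 W

For a radial system each layer contributes R = ln(r_out/r_in)/(2πkL); films add R = 1/(hA).
R_inner film = 1/(h_i·2πr₁L) = 1/(940×2π×0.59×14.8) = 1.939×10^-5 K/W
R_aluminium pipe wall = ln(594.7/590)/(2π×205×14.8) = 4.162×10^-7 K/W
R_outer film = 1/(h_o·2πr_oL) = 1/(15.8×2π×0.5947×14.8) = 0.001144 K/W
R_total = 0.001164 K/W
Q = ΔT/R_total = 124/0.001164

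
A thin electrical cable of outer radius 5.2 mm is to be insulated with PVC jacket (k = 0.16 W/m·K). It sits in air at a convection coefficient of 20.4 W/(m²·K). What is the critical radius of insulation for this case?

r_cr ≈ 7.84 mm

For a cylinder r_cr = k/h = 0.16/20.4
r_cr = 7.84 mm; since the bare radius (5.2 mm) is below r_cr, adding a thin layer of insulation will *increase* heat loss.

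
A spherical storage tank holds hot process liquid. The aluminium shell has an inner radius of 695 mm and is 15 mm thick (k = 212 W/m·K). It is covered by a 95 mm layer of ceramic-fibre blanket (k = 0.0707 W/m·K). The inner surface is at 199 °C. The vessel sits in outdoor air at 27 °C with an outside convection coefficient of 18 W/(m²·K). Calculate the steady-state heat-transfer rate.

Q ≈ 887 W

Spherical conduction: R = (1/r_in − 1/r_out)/(4πk) per layer; series-sum.
R_aluminium shell = (1/0.695 − 1/0.71)/(4π×212) = 1.141×10^-5 K/W
R_ceramic-fibre blanket = (1/0.71 − 1/0.805)/(4π×0.0707) = 0.1871 K/W
R_outer film = 1/(h·4πr_o²) = 1/(18×4π×0.805²) = 0.006822 K/W
R_total = 0.1939 K/W
Q = ΔT/R_total = 172/0.1939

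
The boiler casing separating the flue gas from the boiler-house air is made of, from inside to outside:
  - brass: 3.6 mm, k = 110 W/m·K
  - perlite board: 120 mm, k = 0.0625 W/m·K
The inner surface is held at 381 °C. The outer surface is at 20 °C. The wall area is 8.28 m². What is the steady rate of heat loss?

Series thermal resistances:
R_brass = L/(kA) = 0.0036/(110×8.28) = 3.953×10^-6 K/W
R_perlite board = L/(kA) = 0.12/(0.0625×8.28) = 0.2319 K/W
R_total = 0.2319 K/W
Q = ΔT / R_total = 361 / 0.2319

Q ≈ 1560 W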